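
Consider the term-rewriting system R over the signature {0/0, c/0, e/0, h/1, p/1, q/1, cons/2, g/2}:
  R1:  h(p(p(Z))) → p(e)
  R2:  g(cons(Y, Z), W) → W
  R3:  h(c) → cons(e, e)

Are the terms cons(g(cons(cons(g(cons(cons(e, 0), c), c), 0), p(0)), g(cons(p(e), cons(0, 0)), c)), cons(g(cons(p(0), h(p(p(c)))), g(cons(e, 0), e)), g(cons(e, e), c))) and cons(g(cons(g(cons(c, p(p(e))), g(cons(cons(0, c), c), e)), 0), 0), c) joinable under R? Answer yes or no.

Reduce t₁ = cons(g(cons(cons(g(cons(cons(e, 0), c), c), 0), p(0)), g(cons(p(e), cons(0, 0)), c)), cons(g(cons(p(0), h(p(p(c)))), g(cons(e, 0), e)), g(cons(e, e), c))):
1. cons(g(cons(cons(g(cons(cons(e, 0), c), c), 0), p(0)), g(cons(p(e), cons(0, 0)), c)), cons(g(cons(p(0), h(p(p(c)))), g(cons(e, 0), e)), g(cons(e, e), c)))  →  cons(g(cons(p(e), cons(0, 0)), c), cons(g(cons(p(0), h(p(p(c)))), g(cons(e, 0), e)), g(cons(e, e), c)))   [R2 at 1]
2. cons(g(cons(p(e), cons(0, 0)), c), cons(g(cons(p(0), h(p(p(c)))), g(cons(e, 0), e)), g(cons(e, e), c)))  →  cons(c, cons(g(cons(p(0), h(p(p(c)))), g(cons(e, 0), e)), g(cons(e, e), c)))   [R2 at 1]
3. cons(c, cons(g(cons(p(0), h(p(p(c)))), g(cons(e, 0), e)), g(cons(e, e), c)))  →  cons(c, cons(g(cons(e, 0), e), g(cons(e, e), c)))   [R2 at 2.1]
4. cons(c, cons(g(cons(e, 0), e), g(cons(e, e), c)))  →  cons(c, cons(e, g(cons(e, e), c)))   [R2 at 2.1]
5. cons(c, cons(e, g(cons(e, e), c)))  →  cons(c, cons(e, c))   [R2 at 2.2]

Reduce t₂ = cons(g(cons(g(cons(c, p(p(e))), g(cons(cons(0, c), c), e)), 0), 0), c):
1. cons(g(cons(g(cons(c, p(p(e))), g(cons(cons(0, c), c), e)), 0), 0), c)  →  cons(0, c)   [R2 at 1]

no — NF(t₁) = cons(c, cons(e, c)), NF(t₂) = cons(0, c)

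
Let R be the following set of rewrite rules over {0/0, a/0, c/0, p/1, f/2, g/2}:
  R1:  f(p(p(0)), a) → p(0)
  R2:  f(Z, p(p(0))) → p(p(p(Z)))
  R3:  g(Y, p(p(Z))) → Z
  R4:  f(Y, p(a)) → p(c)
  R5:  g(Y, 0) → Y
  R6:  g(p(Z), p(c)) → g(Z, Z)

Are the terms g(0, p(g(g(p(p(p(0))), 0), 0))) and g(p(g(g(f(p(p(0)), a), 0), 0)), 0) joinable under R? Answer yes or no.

Reduce t₁ = g(0, p(g(g(p(p(p(0))), 0), 0))):
1. g(0, p(g(g(p(p(p(0))), 0), 0)))  →  g(0, p(g(p(p(p(0))), 0)))   [R5 at 2.1]
2. g(0, p(g(p(p(p(0))), 0)))  →  g(0, p(p(p(p(0)))))   [R5 at 2.1]
3. g(0, p(p(p(p(0)))))  →  p(p(0))   [R3 at ε]

Reduce t₂ = g(p(g(g(f(p(p(0)), a), 0), 0)), 0):
1. g(p(g(g(f(p(p(0)), a), 0), 0)), 0)  →  p(g(g(f(p(p(0)), a), 0), 0))   [R5 at ε]
2. p(g(g(f(p(p(0)), a), 0), 0))  →  p(g(f(p(p(0)), a), 0))   [R5 at 1]
3. p(g(f(p(p(0)), a), 0))  →  p(f(p(p(0)), a))   [R5 at 1]
4. p(f(p(p(0)), a))  →  p(p(0))   [R1 at 1]

yes — NF(t₁) = p(p(0)), NF(t₂) = p(p(0))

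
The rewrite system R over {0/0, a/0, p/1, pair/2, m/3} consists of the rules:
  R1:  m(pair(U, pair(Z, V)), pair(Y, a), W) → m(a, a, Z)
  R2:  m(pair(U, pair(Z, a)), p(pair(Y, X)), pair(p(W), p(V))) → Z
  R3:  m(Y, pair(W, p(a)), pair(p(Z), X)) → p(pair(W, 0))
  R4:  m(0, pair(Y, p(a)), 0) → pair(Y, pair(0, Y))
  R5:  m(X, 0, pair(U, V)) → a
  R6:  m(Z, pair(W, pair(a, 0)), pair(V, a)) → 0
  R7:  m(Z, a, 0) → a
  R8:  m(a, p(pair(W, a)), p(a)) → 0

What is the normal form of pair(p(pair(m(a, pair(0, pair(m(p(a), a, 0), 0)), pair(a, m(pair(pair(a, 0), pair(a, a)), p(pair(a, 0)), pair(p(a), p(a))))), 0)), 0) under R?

pair(p(pair(0, 0)), 0)

1. pair(p(pair(m(a, pair(0, pair(m(p(a), a, 0), 0)), pair(a, m(pair(pair(a, 0), pair(a, a)), p(pair(a, 0)), pair(p(a), p(a))))), 0)), 0)  →  pair(p(pair(m(a, pair(0, pair(a, 0)), pair(a, m(pair(pair(a, 0), pair(a, a)), p(pair(a, 0)), pair(p(a), p(a))))), 0)), 0)   [R7 at 1.1.1.2.2.1]
2. pair(p(pair(m(a, pair(0, pair(a, 0)), pair(a, m(pair(pair(a, 0), pair(a, a)), p(pair(a, 0)), pair(p(a), p(a))))), 0)), 0)  →  pair(p(pair(m(a, pair(0, pair(a, 0)), pair(a, a)), 0)), 0)   [R2 at 1.1.1.3.2]
3. pair(p(pair(m(a, pair(0, pair(a, 0)), pair(a, a)), 0)), 0)  →  pair(p(pair(0, 0)), 0)   [R6 at 1.1.1]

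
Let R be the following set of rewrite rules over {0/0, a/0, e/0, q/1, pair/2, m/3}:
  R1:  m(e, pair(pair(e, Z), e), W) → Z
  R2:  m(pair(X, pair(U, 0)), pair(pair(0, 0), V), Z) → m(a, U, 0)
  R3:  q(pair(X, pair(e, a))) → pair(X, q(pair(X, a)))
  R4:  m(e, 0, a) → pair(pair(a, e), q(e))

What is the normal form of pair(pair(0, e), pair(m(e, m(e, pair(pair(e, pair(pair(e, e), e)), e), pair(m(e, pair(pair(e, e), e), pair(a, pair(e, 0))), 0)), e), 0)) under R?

1. pair(pair(0, e), pair(m(e, m(e, pair(pair(e, pair(pair(e, e), e)), e), pair(m(e, pair(pair(e, e), e), pair(a, pair(e, 0))), 0)), e), 0))  →  pair(pair(0, e), pair(m(e, pair(pair(e, e), e), e), 0))   [R1 at 2.1.2]
2. pair(pair(0, e), pair(m(e, pair(pair(e, e), e), e), 0))  →  pair(pair(0, e), pair(e, 0))   [R1 at 2.1]

pair(pair(0, e), pair(e, 0))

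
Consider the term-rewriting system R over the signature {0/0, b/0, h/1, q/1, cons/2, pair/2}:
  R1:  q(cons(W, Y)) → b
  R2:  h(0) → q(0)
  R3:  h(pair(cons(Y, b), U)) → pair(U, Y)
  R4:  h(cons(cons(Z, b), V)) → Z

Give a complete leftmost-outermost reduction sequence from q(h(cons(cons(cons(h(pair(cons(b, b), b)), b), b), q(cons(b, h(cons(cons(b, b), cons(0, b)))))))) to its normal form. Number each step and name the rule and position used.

1. q(h(cons(cons(cons(h(pair(cons(b, b), b)), b), b), q(cons(b, h(cons(cons(b, b), cons(0, b))))))))  →  q(cons(h(pair(cons(b, b), b)), b))   [R4 at 1]
2. q(cons(h(pair(cons(b, b), b)), b))  →  b   [R1 at ε]

b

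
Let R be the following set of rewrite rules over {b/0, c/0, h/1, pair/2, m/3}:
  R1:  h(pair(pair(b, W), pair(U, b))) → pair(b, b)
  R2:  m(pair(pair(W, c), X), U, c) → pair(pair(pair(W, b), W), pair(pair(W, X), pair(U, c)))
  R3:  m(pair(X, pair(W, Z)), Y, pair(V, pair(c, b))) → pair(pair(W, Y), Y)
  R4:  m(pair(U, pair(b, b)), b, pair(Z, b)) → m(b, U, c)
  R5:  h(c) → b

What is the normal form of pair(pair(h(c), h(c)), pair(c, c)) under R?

pair(pair(b, b), pair(c, c))

1. pair(pair(h(c), h(c)), pair(c, c))  →  pair(pair(b, h(c)), pair(c, c))   [R5 at 1.1]
2. pair(pair(b, h(c)), pair(c, c))  →  pair(pair(b, b), pair(c, c))   [R5 at 1.2]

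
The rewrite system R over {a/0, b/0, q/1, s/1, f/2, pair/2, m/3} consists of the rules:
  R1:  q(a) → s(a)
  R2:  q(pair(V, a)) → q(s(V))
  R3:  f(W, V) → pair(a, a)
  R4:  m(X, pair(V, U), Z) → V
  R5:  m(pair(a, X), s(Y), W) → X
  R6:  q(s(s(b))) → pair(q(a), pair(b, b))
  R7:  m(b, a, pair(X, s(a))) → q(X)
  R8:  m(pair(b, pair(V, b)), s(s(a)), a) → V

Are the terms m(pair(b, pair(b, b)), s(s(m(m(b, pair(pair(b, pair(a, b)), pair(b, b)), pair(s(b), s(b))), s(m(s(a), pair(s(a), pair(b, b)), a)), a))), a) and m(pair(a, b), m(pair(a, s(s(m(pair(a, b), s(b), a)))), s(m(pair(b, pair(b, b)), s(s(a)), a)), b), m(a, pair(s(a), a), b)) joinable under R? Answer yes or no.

Reduce t₁ = m(pair(b, pair(b, b)), s(s(m(m(b, pair(pair(b, pair(a, b)), pair(b, b)), pair(s(b), s(b))), s(m(s(a), pair(s(a), pair(b, b)), a)), a))), a):
1. m(pair(b, pair(b, b)), s(s(m(m(b, pair(pair(b, pair(a, b)), pair(b, b)), pair(s(b), s(b))), s(m(s(a), pair(s(a), pair(b, b)), a)), a))), a)  →  m(pair(b, pair(b, b)), s(s(m(pair(b, pair(a, b)), s(m(s(a), pair(s(a), pair(b, b)), a)), a))), a)   [R4 at 2.1.1.1]
2. m(pair(b, pair(b, b)), s(s(m(pair(b, pair(a, b)), s(m(s(a), pair(s(a), pair(b, b)), a)), a))), a)  →  m(pair(b, pair(b, b)), s(s(m(pair(b, pair(a, b)), s(s(a)), a))), a)   [R4 at 2.1.1.2.1]
3. m(pair(b, pair(b, b)), s(s(m(pair(b, pair(a, b)), s(s(a)), a))), a)  →  m(pair(b, pair(b, b)), s(s(a)), a)   [R8 at 2.1.1]
4. m(pair(b, pair(b, b)), s(s(a)), a)  →  b   [R8 at ε]

Reduce t₂ = m(pair(a, b), m(pair(a, s(s(m(pair(a, b), s(b), a)))), s(m(pair(b, pair(b, b)), s(s(a)), a)), b), m(a, pair(s(a), a), b)):
1. m(pair(a, b), m(pair(a, s(s(m(pair(a, b), s(b), a)))), s(m(pair(b, pair(b, b)), s(s(a)), a)), b), m(a, pair(s(a), a), b))  →  m(pair(a, b), s(s(m(pair(a, b), s(b), a))), m(a, pair(s(a), a), b))   [R5 at 2]
2. m(pair(a, b), s(s(m(pair(a, b), s(b), a))), m(a, pair(s(a), a), b))  →  b   [R5 at ε]

yes — NF(t₁) = b, NF(t₂) = b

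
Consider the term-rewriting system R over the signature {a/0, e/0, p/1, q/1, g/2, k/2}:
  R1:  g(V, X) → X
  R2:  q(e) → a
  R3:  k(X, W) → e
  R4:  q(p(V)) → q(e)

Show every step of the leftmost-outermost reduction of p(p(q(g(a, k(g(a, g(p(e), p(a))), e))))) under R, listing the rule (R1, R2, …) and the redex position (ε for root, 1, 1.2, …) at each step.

p(p(a))

1. p(p(q(g(a, k(g(a, g(p(e), p(a))), e)))))  →  p(p(q(k(g(a, g(p(e), p(a))), e))))   [R1 at 1.1.1]
2. p(p(q(k(g(a, g(p(e), p(a))), e))))  →  p(p(q(e)))   [R3 at 1.1.1]
3. p(p(q(e)))  →  p(p(a))   [R2 at 1.1]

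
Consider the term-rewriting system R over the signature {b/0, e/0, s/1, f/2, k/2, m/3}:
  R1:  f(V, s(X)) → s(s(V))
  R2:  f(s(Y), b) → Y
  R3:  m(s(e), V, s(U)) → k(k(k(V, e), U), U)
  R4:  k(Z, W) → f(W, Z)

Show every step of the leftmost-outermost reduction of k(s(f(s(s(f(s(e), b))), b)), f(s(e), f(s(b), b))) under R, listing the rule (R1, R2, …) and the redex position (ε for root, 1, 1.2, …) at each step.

1. k(s(f(s(s(f(s(e), b))), b)), f(s(e), f(s(b), b)))  →  f(f(s(e), f(s(b), b)), s(f(s(s(f(s(e), b))), b)))   [R4 at ε]
2. f(f(s(e), f(s(b), b)), s(f(s(s(f(s(e), b))), b)))  →  s(s(f(s(e), f(s(b), b))))   [R1 at ε]
3. s(s(f(s(e), f(s(b), b))))  →  s(s(f(s(e), b)))   [R2 at 1.1.2]
4. s(s(f(s(e), b)))  →  s(s(e))   [R2 at 1.1]

s(s(e))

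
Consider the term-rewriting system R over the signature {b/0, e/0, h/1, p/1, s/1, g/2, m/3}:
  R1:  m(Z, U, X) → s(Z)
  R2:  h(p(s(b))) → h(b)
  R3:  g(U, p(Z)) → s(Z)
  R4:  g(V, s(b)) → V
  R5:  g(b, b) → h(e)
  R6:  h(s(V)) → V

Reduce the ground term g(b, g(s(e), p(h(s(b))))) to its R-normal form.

b

1. g(b, g(s(e), p(h(s(b)))))  →  g(b, s(h(s(b))))   [R3 at 2]
2. g(b, s(h(s(b))))  →  g(b, s(b))   [R6 at 2.1]
3. g(b, s(b))  →  b   [R4 at ε]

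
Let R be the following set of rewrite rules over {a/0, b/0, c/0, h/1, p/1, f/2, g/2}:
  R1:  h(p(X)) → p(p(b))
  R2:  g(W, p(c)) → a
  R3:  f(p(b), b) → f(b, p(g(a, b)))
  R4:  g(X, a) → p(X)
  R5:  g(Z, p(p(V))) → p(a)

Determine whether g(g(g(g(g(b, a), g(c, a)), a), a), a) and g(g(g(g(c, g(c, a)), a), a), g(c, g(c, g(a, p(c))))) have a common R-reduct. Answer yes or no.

Reduce t₁ = g(g(g(g(g(b, a), g(c, a)), a), a), a):
1. g(g(g(g(g(b, a), g(c, a)), a), a), a)  →  p(g(g(g(g(b, a), g(c, a)), a), a))   [R4 at ε]
2. p(g(g(g(g(b, a), g(c, a)), a), a))  →  p(p(g(g(g(b, a), g(c, a)), a)))   [R4 at 1]
3. p(p(g(g(g(b, a), g(c, a)), a)))  →  p(p(p(g(g(b, a), g(c, a)))))   [R4 at 1.1]
4. p(p(p(g(g(b, a), g(c, a)))))  →  p(p(p(g(p(b), g(c, a)))))   [R4 at 1.1.1.1]
5. p(p(p(g(p(b), g(c, a)))))  →  p(p(p(g(p(b), p(c)))))   [R4 at 1.1.1.2]
6. p(p(p(g(p(b), p(c)))))  →  p(p(p(a)))   [R2 at 1.1.1]

Reduce t₂ = g(g(g(g(c, g(c, a)), a), a), g(c, g(c, g(a, p(c))))):
1. g(g(g(g(c, g(c, a)), a), a), g(c, g(c, g(a, p(c)))))  →  g(p(g(g(c, g(c, a)), a)), g(c, g(c, g(a, p(c)))))   [R4 at 1]
2. g(p(g(g(c, g(c, a)), a)), g(c, g(c, g(a, p(c)))))  →  g(p(p(g(c, g(c, a)))), g(c, g(c, g(a, p(c)))))   [R4 at 1.1]
3. g(p(p(g(c, g(c, a)))), g(c, g(c, g(a, p(c)))))  →  g(p(p(g(c, p(c)))), g(c, g(c, g(a, p(c)))))   [R4 at 1.1.1.2]
4. g(p(p(g(c, p(c)))), g(c, g(c, g(a, p(c)))))  →  g(p(p(a)), g(c, g(c, g(a, p(c)))))   [R2 at 1.1.1]
5. g(p(p(a)), g(c, g(c, g(a, p(c)))))  →  g(p(p(a)), g(c, g(c, a)))   [R2 at 2.2.2]
6. g(p(p(a)), g(c, g(c, a)))  →  g(p(p(a)), g(c, p(c)))   [R4 at 2.2]
7. g(p(p(a)), g(c, p(c)))  →  g(p(p(a)), a)   [R2 at 2]
8. g(p(p(a)), a)  →  p(p(p(a)))   [R4 at ε]

yes — NF(t₁) = p(p(p(a))), NF(t₂) = p(p(p(a)))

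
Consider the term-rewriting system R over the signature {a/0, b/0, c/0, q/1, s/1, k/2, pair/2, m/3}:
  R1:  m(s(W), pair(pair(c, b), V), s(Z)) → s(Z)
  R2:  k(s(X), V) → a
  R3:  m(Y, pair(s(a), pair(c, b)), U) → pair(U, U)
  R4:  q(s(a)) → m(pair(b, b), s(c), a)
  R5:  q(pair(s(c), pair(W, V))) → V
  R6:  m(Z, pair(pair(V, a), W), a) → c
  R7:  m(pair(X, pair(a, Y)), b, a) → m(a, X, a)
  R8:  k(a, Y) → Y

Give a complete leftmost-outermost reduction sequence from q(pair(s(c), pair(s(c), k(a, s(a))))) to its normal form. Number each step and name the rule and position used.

1. q(pair(s(c), pair(s(c), k(a, s(a)))))  →  k(a, s(a))   [R5 at ε]
2. k(a, s(a))  →  s(a)   [R8 at ε]

s(a)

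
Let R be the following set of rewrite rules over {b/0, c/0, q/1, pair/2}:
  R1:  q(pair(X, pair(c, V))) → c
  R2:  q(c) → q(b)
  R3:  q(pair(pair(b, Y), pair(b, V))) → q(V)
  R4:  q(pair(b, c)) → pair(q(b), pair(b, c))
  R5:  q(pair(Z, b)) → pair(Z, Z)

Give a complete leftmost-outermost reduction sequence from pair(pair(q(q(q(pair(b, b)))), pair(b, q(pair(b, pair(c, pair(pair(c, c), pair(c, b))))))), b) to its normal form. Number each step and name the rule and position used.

pair(pair(pair(b, b), pair(b, c)), b)

1. pair(pair(q(q(q(pair(b, b)))), pair(b, q(pair(b, pair(c, pair(pair(c, c), pair(c, b))))))), b)  →  pair(pair(q(q(pair(b, b))), pair(b, q(pair(b, pair(c, pair(pair(c, c), pair(c, b))))))), b)   [R5 at 1.1.1.1]
2. pair(pair(q(q(pair(b, b))), pair(b, q(pair(b, pair(c, pair(pair(c, c), pair(c, b))))))), b)  →  pair(pair(q(pair(b, b)), pair(b, q(pair(b, pair(c, pair(pair(c, c), pair(c, b))))))), b)   [R5 at 1.1.1]
3. pair(pair(q(pair(b, b)), pair(b, q(pair(b, pair(c, pair(pair(c, c), pair(c, b))))))), b)  →  pair(pair(pair(b, b), pair(b, q(pair(b, pair(c, pair(pair(c, c), pair(c, b))))))), b)   [R5 at 1.1]
4. pair(pair(pair(b, b), pair(b, q(pair(b, pair(c, pair(pair(c, c), pair(c, b))))))), b)  →  pair(pair(pair(b, b), pair(b, c)), b)   [R1 at 1.2.2]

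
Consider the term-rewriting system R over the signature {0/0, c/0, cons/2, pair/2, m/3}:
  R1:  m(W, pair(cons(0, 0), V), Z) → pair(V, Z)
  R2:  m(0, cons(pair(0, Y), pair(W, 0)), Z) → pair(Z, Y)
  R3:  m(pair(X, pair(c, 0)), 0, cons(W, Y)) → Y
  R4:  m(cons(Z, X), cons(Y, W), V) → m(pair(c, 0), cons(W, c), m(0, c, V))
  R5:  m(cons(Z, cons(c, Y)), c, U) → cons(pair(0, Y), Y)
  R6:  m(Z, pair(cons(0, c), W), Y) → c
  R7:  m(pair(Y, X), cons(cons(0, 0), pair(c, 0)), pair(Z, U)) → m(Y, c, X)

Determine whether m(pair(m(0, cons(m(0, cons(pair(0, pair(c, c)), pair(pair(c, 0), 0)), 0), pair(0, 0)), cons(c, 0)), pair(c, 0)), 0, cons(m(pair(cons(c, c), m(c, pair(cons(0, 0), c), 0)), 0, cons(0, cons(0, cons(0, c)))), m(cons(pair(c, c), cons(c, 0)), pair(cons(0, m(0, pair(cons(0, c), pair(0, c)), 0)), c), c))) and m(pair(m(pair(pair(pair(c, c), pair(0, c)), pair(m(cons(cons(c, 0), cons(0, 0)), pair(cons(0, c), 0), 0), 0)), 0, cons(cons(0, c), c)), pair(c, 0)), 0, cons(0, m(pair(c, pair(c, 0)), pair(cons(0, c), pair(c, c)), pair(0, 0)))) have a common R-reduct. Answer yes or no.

yes — NF(t₁) = c, NF(t₂) = c

Reduce t₁ = m(pair(m(0, cons(m(0, cons(pair(0, pair(c, c)), pair(pair(c, 0), 0)), 0), pair(0, 0)), cons(c, 0)), pair(c, 0)), 0, cons(m(pair(cons(c, c), m(c, pair(cons(0, 0), c), 0)), 0, cons(0, cons(0, cons(0, c)))), m(cons(pair(c, c), cons(c, 0)), pair(cons(0, m(0, pair(cons(0, c), pair(0, c)), 0)), c), c))):
1. m(pair(m(0, cons(m(0, cons(pair(0, pair(c, c)), pair(pair(c, 0), 0)), 0), pair(0, 0)), cons(c, 0)), pair(c, 0)), 0, cons(m(pair(cons(c, c), m(c, pair(cons(0, 0), c), 0)), 0, cons(0, cons(0, cons(0, c)))), m(cons(pair(c, c), cons(c, 0)), pair(cons(0, m(0, pair(cons(0, c), pair(0, c)), 0)), c), c)))  →  m(cons(pair(c, c), cons(c, 0)), pair(cons(0, m(0, pair(cons(0, c), pair(0, c)), 0)), c), c)   [R3 at ε]
2. m(cons(pair(c, c), cons(c, 0)), pair(cons(0, m(0, pair(cons(0, c), pair(0, c)), 0)), c), c)  →  m(cons(pair(c, c), cons(c, 0)), pair(cons(0, c), c), c)   [R6 at 2.1.2]
3. m(cons(pair(c, c), cons(c, 0)), pair(cons(0, c), c), c)  →  c   [R6 at ε]

Reduce t₂ = m(pair(m(pair(pair(pair(c, c), pair(0, c)), pair(m(cons(cons(c, 0), cons(0, 0)), pair(cons(0, c), 0), 0), 0)), 0, cons(cons(0, c), c)), pair(c, 0)), 0, cons(0, m(pair(c, pair(c, 0)), pair(cons(0, c), pair(c, c)), pair(0, 0)))):
1. m(pair(m(pair(pair(pair(c, c), pair(0, c)), pair(m(cons(cons(c, 0), cons(0, 0)), pair(cons(0, c), 0), 0), 0)), 0, cons(cons(0, c), c)), pair(c, 0)), 0, cons(0, m(pair(c, pair(c, 0)), pair(cons(0, c), pair(c, c)), pair(0, 0))))  →  m(pair(c, pair(c, 0)), pair(cons(0, c), pair(c, c)), pair(0, 0))   [R3 at ε]
2. m(pair(c, pair(c, 0)), pair(cons(0, c), pair(c, c)), pair(0, 0))  →  c   [R6 at ε]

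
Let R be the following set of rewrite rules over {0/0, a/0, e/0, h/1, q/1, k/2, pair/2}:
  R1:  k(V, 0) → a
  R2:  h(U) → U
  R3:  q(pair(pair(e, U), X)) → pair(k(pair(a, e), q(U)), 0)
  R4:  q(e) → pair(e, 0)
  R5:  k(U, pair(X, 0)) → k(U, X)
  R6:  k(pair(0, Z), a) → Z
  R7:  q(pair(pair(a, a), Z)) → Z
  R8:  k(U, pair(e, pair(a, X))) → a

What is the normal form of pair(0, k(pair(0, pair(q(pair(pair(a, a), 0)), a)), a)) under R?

1. pair(0, k(pair(0, pair(q(pair(pair(a, a), 0)), a)), a))  →  pair(0, pair(q(pair(pair(a, a), 0)), a))   [R6 at 2]
2. pair(0, pair(q(pair(pair(a, a), 0)), a))  →  pair(0, pair(0, a))   [R7 at 2.1]

pair(0, pair(0, a))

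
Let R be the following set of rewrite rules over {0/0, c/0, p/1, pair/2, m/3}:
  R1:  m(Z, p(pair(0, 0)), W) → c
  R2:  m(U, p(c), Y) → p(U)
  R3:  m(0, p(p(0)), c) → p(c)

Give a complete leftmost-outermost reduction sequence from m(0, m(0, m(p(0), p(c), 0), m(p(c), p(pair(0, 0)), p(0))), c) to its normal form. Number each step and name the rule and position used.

1. m(0, m(0, m(p(0), p(c), 0), m(p(c), p(pair(0, 0)), p(0))), c)  →  m(0, m(0, p(p(0)), m(p(c), p(pair(0, 0)), p(0))), c)   [R2 at 2.2]
2. m(0, m(0, p(p(0)), m(p(c), p(pair(0, 0)), p(0))), c)  →  m(0, m(0, p(p(0)), c), c)   [R1 at 2.3]
3. m(0, m(0, p(p(0)), c), c)  →  m(0, p(c), c)   [R3 at 2]
4. m(0, p(c), c)  →  p(0)   [R2 at ε]

p(0)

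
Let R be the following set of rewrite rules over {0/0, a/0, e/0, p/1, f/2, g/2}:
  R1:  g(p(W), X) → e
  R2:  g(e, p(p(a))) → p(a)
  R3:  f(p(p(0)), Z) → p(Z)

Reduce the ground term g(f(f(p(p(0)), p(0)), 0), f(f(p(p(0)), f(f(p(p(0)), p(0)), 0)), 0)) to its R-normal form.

e

1. g(f(f(p(p(0)), p(0)), 0), f(f(p(p(0)), f(f(p(p(0)), p(0)), 0)), 0))  →  g(f(p(p(0)), 0), f(f(p(p(0)), f(f(p(p(0)), p(0)), 0)), 0))   [R3 at 1.1]
2. g(f(p(p(0)), 0), f(f(p(p(0)), f(f(p(p(0)), p(0)), 0)), 0))  →  g(p(0), f(f(p(p(0)), f(f(p(p(0)), p(0)), 0)), 0))   [R3 at 1]
3. g(p(0), f(f(p(p(0)), f(f(p(p(0)), p(0)), 0)), 0))  →  e   [R1 at ε]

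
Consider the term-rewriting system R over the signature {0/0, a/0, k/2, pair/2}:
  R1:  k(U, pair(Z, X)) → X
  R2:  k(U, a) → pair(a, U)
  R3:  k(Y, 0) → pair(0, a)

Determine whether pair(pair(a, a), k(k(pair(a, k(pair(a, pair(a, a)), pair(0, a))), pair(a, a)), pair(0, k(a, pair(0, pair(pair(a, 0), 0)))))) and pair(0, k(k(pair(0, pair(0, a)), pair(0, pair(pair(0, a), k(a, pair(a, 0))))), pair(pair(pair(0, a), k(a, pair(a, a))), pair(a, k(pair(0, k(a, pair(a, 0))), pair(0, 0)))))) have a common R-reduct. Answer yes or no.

no — NF(t₁) = pair(pair(a, a), pair(pair(a, 0), 0)), NF(t₂) = pair(0, pair(a, 0))

Reduce t₁ = pair(pair(a, a), k(k(pair(a, k(pair(a, pair(a, a)), pair(0, a))), pair(a, a)), pair(0, k(a, pair(0, pair(pair(a, 0), 0)))))):
1. pair(pair(a, a), k(k(pair(a, k(pair(a, pair(a, a)), pair(0, a))), pair(a, a)), pair(0, k(a, pair(0, pair(pair(a, 0), 0))))))  →  pair(pair(a, a), k(a, pair(0, pair(pair(a, 0), 0))))   [R1 at 2]
2. pair(pair(a, a), k(a, pair(0, pair(pair(a, 0), 0))))  →  pair(pair(a, a), pair(pair(a, 0), 0))   [R1 at 2]

Reduce t₂ = pair(0, k(k(pair(0, pair(0, a)), pair(0, pair(pair(0, a), k(a, pair(a, 0))))), pair(pair(pair(0, a), k(a, pair(a, a))), pair(a, k(pair(0, k(a, pair(a, 0))), pair(0, 0)))))):
1. pair(0, k(k(pair(0, pair(0, a)), pair(0, pair(pair(0, a), k(a, pair(a, 0))))), pair(pair(pair(0, a), k(a, pair(a, a))), pair(a, k(pair(0, k(a, pair(a, 0))), pair(0, 0))))))  →  pair(0, pair(a, k(pair(0, k(a, pair(a, 0))), pair(0, 0))))   [R1 at 2]
2. pair(0, pair(a, k(pair(0, k(a, pair(a, 0))), pair(0, 0))))  →  pair(0, pair(a, 0))   [R1 at 2.2]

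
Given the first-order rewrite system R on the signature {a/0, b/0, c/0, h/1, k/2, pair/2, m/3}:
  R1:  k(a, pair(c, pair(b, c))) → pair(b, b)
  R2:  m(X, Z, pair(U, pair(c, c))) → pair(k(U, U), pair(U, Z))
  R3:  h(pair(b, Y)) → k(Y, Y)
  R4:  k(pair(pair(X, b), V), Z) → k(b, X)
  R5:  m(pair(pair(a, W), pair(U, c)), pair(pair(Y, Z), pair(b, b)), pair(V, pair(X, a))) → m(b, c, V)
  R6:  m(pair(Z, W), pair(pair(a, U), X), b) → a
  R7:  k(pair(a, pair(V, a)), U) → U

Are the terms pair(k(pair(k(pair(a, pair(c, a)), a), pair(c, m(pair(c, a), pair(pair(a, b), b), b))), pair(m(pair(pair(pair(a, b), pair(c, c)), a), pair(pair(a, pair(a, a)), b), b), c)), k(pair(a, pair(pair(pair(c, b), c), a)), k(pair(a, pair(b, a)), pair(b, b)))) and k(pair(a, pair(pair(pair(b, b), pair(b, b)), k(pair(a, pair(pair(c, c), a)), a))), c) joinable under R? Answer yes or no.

no — NF(t₁) = pair(pair(a, c), pair(b, b)), NF(t₂) = c

Reduce t₁ = pair(k(pair(k(pair(a, pair(c, a)), a), pair(c, m(pair(c, a), pair(pair(a, b), b), b))), pair(m(pair(pair(pair(a, b), pair(c, c)), a), pair(pair(a, pair(a, a)), b), b), c)), k(pair(a, pair(pair(pair(c, b), c), a)), k(pair(a, pair(b, a)), pair(b, b)))):
1. pair(k(pair(k(pair(a, pair(c, a)), a), pair(c, m(pair(c, a), pair(pair(a, b), b), b))), pair(m(pair(pair(pair(a, b), pair(c, c)), a), pair(pair(a, pair(a, a)), b), b), c)), k(pair(a, pair(pair(pair(c, b), c), a)), k(pair(a, pair(b, a)), pair(b, b))))  →  pair(k(pair(a, pair(c, m(pair(c, a), pair(pair(a, b), b), b))), pair(m(pair(pair(pair(a, b), pair(c, c)), a), pair(pair(a, pair(a, a)), b), b), c)), k(pair(a, pair(pair(pair(c, b), c), a)), k(pair(a, pair(b, a)), pair(b, b))))   [R7 at 1.1.1]
2. pair(k(pair(a, pair(c, m(pair(c, a), pair(pair(a, b), b), b))), pair(m(pair(pair(pair(a, b), pair(c, c)), a), pair(pair(a, pair(a, a)), b), b), c)), k(pair(a, pair(pair(pair(c, b), c), a)), k(pair(a, pair(b, a)), pair(b, b))))  →  pair(k(pair(a, pair(c, a)), pair(m(pair(pair(pair(a, b), pair(c, c)), a), pair(pair(a, pair(a, a)), b), b), c)), k(pair(a, pair(pair(pair(c, b), c), a)), k(pair(a, pair(b, a)), pair(b, b))))   [R6 at 1.1.2.2]
3. pair(k(pair(a, pair(c, a)), pair(m(pair(pair(pair(a, b), pair(c, c)), a), pair(pair(a, pair(a, a)), b), b), c)), k(pair(a, pair(pair(pair(c, b), c), a)), k(pair(a, pair(b, a)), pair(b, b))))  →  pair(pair(m(pair(pair(pair(a, b), pair(c, c)), a), pair(pair(a, pair(a, a)), b), b), c), k(pair(a, pair(pair(pair(c, b), c), a)), k(pair(a, pair(b, a)), pair(b, b))))   [R7 at 1]
4. pair(pair(m(pair(pair(pair(a, b), pair(c, c)), a), pair(pair(a, pair(a, a)), b), b), c), k(pair(a, pair(pair(pair(c, b), c), a)), k(pair(a, pair(b, a)), pair(b, b))))  →  pair(pair(a, c), k(pair(a, pair(pair(pair(c, b), c), a)), k(pair(a, pair(b, a)), pair(b, b))))   [R6 at 1.1]
5. pair(pair(a, c), k(pair(a, pair(pair(pair(c, b), c), a)), k(pair(a, pair(b, a)), pair(b, b))))  →  pair(pair(a, c), k(pair(a, pair(b, a)), pair(b, b)))   [R7 at 2]
6. pair(pair(a, c), k(pair(a, pair(b, a)), pair(b, b)))  →  pair(pair(a, c), pair(b, b))   [R7 at 2]

Reduce t₂ = k(pair(a, pair(pair(pair(b, b), pair(b, b)), k(pair(a, pair(pair(c, c), a)), a))), c):
1. k(pair(a, pair(pair(pair(b, b), pair(b, b)), k(pair(a, pair(pair(c, c), a)), a))), c)  →  k(pair(a, pair(pair(pair(b, b), pair(b, b)), a)), c)   [R7 at 1.2.2]
2. k(pair(a, pair(pair(pair(b, b), pair(b, b)), a)), c)  →  c   [R7 at ε]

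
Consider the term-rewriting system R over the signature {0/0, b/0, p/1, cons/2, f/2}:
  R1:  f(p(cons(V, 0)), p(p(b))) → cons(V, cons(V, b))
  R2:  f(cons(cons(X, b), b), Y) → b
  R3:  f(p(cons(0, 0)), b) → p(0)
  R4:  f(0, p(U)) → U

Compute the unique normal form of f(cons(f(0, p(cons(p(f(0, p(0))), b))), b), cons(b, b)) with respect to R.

b

1. f(cons(f(0, p(cons(p(f(0, p(0))), b))), b), cons(b, b))  →  f(cons(cons(p(f(0, p(0))), b), b), cons(b, b))   [R4 at 1.1]
2. f(cons(cons(p(f(0, p(0))), b), b), cons(b, b))  →  b   [R2 at ε]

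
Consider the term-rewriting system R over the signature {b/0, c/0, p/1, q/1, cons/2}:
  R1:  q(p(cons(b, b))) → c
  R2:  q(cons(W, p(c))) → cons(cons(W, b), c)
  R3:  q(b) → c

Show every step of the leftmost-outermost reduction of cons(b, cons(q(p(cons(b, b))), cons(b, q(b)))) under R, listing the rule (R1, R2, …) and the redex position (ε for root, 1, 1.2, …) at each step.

1. cons(b, cons(q(p(cons(b, b))), cons(b, q(b))))  →  cons(b, cons(c, cons(b, q(b))))   [R1 at 2.1]
2. cons(b, cons(c, cons(b, q(b))))  →  cons(b, cons(c, cons(b, c)))   [R3 at 2.2.2]

cons(b, cons(c, cons(b, c)))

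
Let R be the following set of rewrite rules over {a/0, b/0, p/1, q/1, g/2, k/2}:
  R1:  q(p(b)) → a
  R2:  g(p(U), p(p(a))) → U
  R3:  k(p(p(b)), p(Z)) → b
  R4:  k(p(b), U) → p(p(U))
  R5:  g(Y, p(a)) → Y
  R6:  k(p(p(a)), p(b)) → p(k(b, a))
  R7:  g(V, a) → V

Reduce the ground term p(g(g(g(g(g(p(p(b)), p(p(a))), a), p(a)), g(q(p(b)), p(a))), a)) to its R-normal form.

1. p(g(g(g(g(g(p(p(b)), p(p(a))), a), p(a)), g(q(p(b)), p(a))), a))  →  p(g(g(g(g(p(p(b)), p(p(a))), a), p(a)), g(q(p(b)), p(a))))   [R7 at 1]
2. p(g(g(g(g(p(p(b)), p(p(a))), a), p(a)), g(q(p(b)), p(a))))  →  p(g(g(g(p(p(b)), p(p(a))), a), g(q(p(b)), p(a))))   [R5 at 1.1]
3. p(g(g(g(p(p(b)), p(p(a))), a), g(q(p(b)), p(a))))  →  p(g(g(p(p(b)), p(p(a))), g(q(p(b)), p(a))))   [R7 at 1.1]
4. p(g(g(p(p(b)), p(p(a))), g(q(p(b)), p(a))))  →  p(g(p(b), g(q(p(b)), p(a))))   [R2 at 1.1]
5. p(g(p(b), g(q(p(b)), p(a))))  →  p(g(p(b), q(p(b))))   [R5 at 1.2]
6. p(g(p(b), q(p(b))))  →  p(g(p(b), a))   [R1 at 1.2]
7. p(g(p(b), a))  →  p(p(b))   [R7 at 1]

p(p(b))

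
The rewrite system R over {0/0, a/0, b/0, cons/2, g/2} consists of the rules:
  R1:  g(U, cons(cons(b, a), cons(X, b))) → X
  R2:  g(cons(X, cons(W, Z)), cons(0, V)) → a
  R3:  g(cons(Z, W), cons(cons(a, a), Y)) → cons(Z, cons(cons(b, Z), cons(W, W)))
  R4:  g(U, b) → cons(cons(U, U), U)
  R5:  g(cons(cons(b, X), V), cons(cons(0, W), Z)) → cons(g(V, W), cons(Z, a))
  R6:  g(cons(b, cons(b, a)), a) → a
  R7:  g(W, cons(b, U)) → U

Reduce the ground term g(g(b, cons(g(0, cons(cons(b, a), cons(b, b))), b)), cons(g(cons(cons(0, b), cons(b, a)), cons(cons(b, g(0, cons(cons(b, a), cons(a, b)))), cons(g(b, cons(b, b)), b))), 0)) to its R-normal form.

0

1. g(g(b, cons(g(0, cons(cons(b, a), cons(b, b))), b)), cons(g(cons(cons(0, b), cons(b, a)), cons(cons(b, g(0, cons(cons(b, a), cons(a, b)))), cons(g(b, cons(b, b)), b))), 0))  →  g(g(b, cons(b, b)), cons(g(cons(cons(0, b), cons(b, a)), cons(cons(b, g(0, cons(cons(b, a), cons(a, b)))), cons(g(b, cons(b, b)), b))), 0))   [R1 at 1.2.1]
2. g(g(b, cons(b, b)), cons(g(cons(cons(0, b), cons(b, a)), cons(cons(b, g(0, cons(cons(b, a), cons(a, b)))), cons(g(b, cons(b, b)), b))), 0))  →  g(b, cons(g(cons(cons(0, b), cons(b, a)), cons(cons(b, g(0, cons(cons(b, a), cons(a, b)))), cons(g(b, cons(b, b)), b))), 0))   [R7 at 1]
3. g(b, cons(g(cons(cons(0, b), cons(b, a)), cons(cons(b, g(0, cons(cons(b, a), cons(a, b)))), cons(g(b, cons(b, b)), b))), 0))  →  g(b, cons(g(cons(cons(0, b), cons(b, a)), cons(cons(b, a), cons(g(b, cons(b, b)), b))), 0))   [R1 at 2.1.2.1.2]
4. g(b, cons(g(cons(cons(0, b), cons(b, a)), cons(cons(b, a), cons(g(b, cons(b, b)), b))), 0))  →  g(b, cons(g(b, cons(b, b)), 0))   [R1 at 2.1]
5. g(b, cons(g(b, cons(b, b)), 0))  →  g(b, cons(b, 0))   [R7 at 2.1]
6. g(b, cons(b, 0))  →  0   [R7 at ε]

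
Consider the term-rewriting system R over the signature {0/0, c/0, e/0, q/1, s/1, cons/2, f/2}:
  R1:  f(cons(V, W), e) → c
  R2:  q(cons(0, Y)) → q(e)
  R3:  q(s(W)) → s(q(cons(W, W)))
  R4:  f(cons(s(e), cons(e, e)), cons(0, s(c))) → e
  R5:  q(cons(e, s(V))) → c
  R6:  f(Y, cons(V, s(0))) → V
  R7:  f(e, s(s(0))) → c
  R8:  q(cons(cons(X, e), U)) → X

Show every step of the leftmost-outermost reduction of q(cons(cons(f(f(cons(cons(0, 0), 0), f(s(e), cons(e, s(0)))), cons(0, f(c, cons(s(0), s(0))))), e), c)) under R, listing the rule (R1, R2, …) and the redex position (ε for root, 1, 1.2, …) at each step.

1. q(cons(cons(f(f(cons(cons(0, 0), 0), f(s(e), cons(e, s(0)))), cons(0, f(c, cons(s(0), s(0))))), e), c))  →  f(f(cons(cons(0, 0), 0), f(s(e), cons(e, s(0)))), cons(0, f(c, cons(s(0), s(0)))))   [R8 at ε]
2. f(f(cons(cons(0, 0), 0), f(s(e), cons(e, s(0)))), cons(0, f(c, cons(s(0), s(0)))))  →  f(f(cons(cons(0, 0), 0), e), cons(0, f(c, cons(s(0), s(0)))))   [R6 at 1.2]
3. f(f(cons(cons(0, 0), 0), e), cons(0, f(c, cons(s(0), s(0)))))  →  f(c, cons(0, f(c, cons(s(0), s(0)))))   [R1 at 1]
4. f(c, cons(0, f(c, cons(s(0), s(0)))))  →  f(c, cons(0, s(0)))   [R6 at 2.2]
5. f(c, cons(0, s(0)))  →  0   [R6 at ε]

0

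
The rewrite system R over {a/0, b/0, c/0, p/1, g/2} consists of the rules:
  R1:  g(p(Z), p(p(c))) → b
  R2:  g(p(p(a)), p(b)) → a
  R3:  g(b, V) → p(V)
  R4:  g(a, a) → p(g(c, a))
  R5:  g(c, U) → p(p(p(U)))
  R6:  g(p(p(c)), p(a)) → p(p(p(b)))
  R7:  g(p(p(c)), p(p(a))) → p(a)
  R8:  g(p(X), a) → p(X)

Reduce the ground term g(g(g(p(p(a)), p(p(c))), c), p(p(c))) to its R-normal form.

b

1. g(g(g(p(p(a)), p(p(c))), c), p(p(c)))  →  g(g(b, c), p(p(c)))   [R1 at 1.1]
2. g(g(b, c), p(p(c)))  →  g(p(c), p(p(c)))   [R3 at 1]
3. g(p(c), p(p(c)))  →  b   [R1 at ε]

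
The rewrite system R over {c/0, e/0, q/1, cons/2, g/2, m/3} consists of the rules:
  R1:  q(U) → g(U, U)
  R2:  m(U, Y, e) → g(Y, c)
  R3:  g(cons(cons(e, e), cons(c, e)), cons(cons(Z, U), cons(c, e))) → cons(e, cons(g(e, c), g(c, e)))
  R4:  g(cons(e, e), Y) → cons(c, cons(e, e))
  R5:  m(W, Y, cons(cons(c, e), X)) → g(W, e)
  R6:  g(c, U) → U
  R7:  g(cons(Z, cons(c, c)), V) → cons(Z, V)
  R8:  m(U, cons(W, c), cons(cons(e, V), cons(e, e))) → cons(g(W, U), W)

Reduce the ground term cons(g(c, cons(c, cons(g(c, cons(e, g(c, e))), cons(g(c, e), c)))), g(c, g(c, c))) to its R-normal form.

1. cons(g(c, cons(c, cons(g(c, cons(e, g(c, e))), cons(g(c, e), c)))), g(c, g(c, c)))  →  cons(cons(c, cons(g(c, cons(e, g(c, e))), cons(g(c, e), c))), g(c, g(c, c)))   [R6 at 1]
2. cons(cons(c, cons(g(c, cons(e, g(c, e))), cons(g(c, e), c))), g(c, g(c, c)))  →  cons(cons(c, cons(cons(e, g(c, e)), cons(g(c, e), c))), g(c, g(c, c)))   [R6 at 1.2.1]
3. cons(cons(c, cons(cons(e, g(c, e)), cons(g(c, e), c))), g(c, g(c, c)))  →  cons(cons(c, cons(cons(e, e), cons(g(c, e), c))), g(c, g(c, c)))   [R6 at 1.2.1.2]
4. cons(cons(c, cons(cons(e, e), cons(g(c, e), c))), g(c, g(c, c)))  →  cons(cons(c, cons(cons(e, e), cons(e, c))), g(c, g(c, c)))   [R6 at 1.2.2.1]
5. cons(cons(c, cons(cons(e, e), cons(e, c))), g(c, g(c, c)))  →  cons(cons(c, cons(cons(e, e), cons(e, c))), g(c, c))   [R6 at 2]
6. cons(cons(c, cons(cons(e, e), cons(e, c))), g(c, c))  →  cons(cons(c, cons(cons(e, e), cons(e, c))), c)   [R6 at 2]

cons(cons(c, cons(cons(e, e), cons(e, c))), c)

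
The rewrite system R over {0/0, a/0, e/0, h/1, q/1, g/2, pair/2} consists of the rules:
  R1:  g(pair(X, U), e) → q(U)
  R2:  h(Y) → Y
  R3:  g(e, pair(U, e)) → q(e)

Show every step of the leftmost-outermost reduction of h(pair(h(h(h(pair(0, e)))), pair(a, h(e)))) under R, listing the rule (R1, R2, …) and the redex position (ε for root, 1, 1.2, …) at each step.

1. h(pair(h(h(h(pair(0, e)))), pair(a, h(e))))  →  pair(h(h(h(pair(0, e)))), pair(a, h(e)))   [R2 at ε]
2. pair(h(h(h(pair(0, e)))), pair(a, h(e)))  →  pair(h(h(pair(0, e))), pair(a, h(e)))   [R2 at 1]
3. pair(h(h(pair(0, e))), pair(a, h(e)))  →  pair(h(pair(0, e)), pair(a, h(e)))   [R2 at 1]
4. pair(h(pair(0, e)), pair(a, h(e)))  →  pair(pair(0, e), pair(a, h(e)))   [R2 at 1]
5. pair(pair(0, e), pair(a, h(e)))  →  pair(pair(0, e), pair(a, e))   [R2 at 2.2]

pair(pair(0, e), pair(a, e))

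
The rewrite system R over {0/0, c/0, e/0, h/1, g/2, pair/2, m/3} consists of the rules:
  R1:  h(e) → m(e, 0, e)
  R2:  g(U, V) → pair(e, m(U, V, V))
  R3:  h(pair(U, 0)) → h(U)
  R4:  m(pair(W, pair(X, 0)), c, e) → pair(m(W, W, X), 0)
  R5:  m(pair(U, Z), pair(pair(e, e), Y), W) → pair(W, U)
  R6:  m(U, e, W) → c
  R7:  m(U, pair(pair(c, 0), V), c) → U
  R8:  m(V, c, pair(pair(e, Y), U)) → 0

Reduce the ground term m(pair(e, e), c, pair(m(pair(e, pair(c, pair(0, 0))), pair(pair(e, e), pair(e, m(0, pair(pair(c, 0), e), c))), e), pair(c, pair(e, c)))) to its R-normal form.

0

1. m(pair(e, e), c, pair(m(pair(e, pair(c, pair(0, 0))), pair(pair(e, e), pair(e, m(0, pair(pair(c, 0), e), c))), e), pair(c, pair(e, c))))  →  m(pair(e, e), c, pair(pair(e, e), pair(c, pair(e, c))))   [R5 at 3.1]
2. m(pair(e, e), c, pair(pair(e, e), pair(c, pair(e, c))))  →  0   [R8 at ε]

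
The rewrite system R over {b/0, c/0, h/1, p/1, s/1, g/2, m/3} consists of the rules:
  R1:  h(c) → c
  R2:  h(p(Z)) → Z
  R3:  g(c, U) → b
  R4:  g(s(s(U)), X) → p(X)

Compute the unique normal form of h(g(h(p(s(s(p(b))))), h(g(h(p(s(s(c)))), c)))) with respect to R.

c

1. h(g(h(p(s(s(p(b))))), h(g(h(p(s(s(c)))), c))))  →  h(g(s(s(p(b))), h(g(h(p(s(s(c)))), c))))   [R2 at 1.1]
2. h(g(s(s(p(b))), h(g(h(p(s(s(c)))), c))))  →  h(p(h(g(h(p(s(s(c)))), c))))   [R4 at 1]
3. h(p(h(g(h(p(s(s(c)))), c))))  →  h(g(h(p(s(s(c)))), c))   [R2 at ε]
4. h(g(h(p(s(s(c)))), c))  →  h(g(s(s(c)), c))   [R2 at 1.1]
5. h(g(s(s(c)), c))  →  h(p(c))   [R4 at 1]
6. h(p(c))  →  c   [R2 at ε]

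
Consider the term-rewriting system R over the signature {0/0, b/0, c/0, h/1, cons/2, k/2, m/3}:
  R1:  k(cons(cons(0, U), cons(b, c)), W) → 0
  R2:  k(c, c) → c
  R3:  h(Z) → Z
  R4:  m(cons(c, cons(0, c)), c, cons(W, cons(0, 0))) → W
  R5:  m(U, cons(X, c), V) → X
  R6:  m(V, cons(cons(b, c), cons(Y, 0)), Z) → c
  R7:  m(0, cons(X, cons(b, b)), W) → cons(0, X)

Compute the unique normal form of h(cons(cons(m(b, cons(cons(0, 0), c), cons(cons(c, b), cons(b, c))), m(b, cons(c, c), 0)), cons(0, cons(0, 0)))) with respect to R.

1. h(cons(cons(m(b, cons(cons(0, 0), c), cons(cons(c, b), cons(b, c))), m(b, cons(c, c), 0)), cons(0, cons(0, 0))))  →  cons(cons(m(b, cons(cons(0, 0), c), cons(cons(c, b), cons(b, c))), m(b, cons(c, c), 0)), cons(0, cons(0, 0)))   [R3 at ε]
2. cons(cons(m(b, cons(cons(0, 0), c), cons(cons(c, b), cons(b, c))), m(b, cons(c, c), 0)), cons(0, cons(0, 0)))  →  cons(cons(cons(0, 0), m(b, cons(c, c), 0)), cons(0, cons(0, 0)))   [R5 at 1.1]
3. cons(cons(cons(0, 0), m(b, cons(c, c), 0)), cons(0, cons(0, 0)))  →  cons(cons(cons(0, 0), c), cons(0, cons(0, 0)))   [R5 at 1.2]

cons(cons(cons(0, 0), c), cons(0, cons(0, 0)))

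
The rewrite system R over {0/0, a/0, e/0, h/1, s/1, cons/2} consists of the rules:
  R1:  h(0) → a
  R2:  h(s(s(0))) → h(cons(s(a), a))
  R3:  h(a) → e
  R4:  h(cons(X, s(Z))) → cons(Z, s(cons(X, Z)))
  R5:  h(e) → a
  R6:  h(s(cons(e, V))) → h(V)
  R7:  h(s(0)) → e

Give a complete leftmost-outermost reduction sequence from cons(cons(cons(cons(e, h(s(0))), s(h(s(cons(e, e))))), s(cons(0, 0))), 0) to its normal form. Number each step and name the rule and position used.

cons(cons(cons(cons(e, e), s(a)), s(cons(0, 0))), 0)

1. cons(cons(cons(cons(e, h(s(0))), s(h(s(cons(e, e))))), s(cons(0, 0))), 0)  →  cons(cons(cons(cons(e, e), s(h(s(cons(e, e))))), s(cons(0, 0))), 0)   [R7 at 1.1.1.2]
2. cons(cons(cons(cons(e, e), s(h(s(cons(e, e))))), s(cons(0, 0))), 0)  →  cons(cons(cons(cons(e, e), s(h(e))), s(cons(0, 0))), 0)   [R6 at 1.1.2.1]
3. cons(cons(cons(cons(e, e), s(h(e))), s(cons(0, 0))), 0)  →  cons(cons(cons(cons(e, e), s(a)), s(cons(0, 0))), 0)   [R5 at 1.1.2.1]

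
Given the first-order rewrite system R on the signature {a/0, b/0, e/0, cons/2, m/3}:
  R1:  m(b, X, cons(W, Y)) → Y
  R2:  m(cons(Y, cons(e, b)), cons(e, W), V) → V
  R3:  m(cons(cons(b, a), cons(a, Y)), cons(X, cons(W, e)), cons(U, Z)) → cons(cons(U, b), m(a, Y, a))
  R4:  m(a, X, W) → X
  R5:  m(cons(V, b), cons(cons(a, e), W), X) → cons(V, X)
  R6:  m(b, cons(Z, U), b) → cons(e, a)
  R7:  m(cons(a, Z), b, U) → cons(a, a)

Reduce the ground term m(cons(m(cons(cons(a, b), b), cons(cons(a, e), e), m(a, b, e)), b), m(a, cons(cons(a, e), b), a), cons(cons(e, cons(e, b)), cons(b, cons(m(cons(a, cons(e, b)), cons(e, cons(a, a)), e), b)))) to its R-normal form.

1. m(cons(m(cons(cons(a, b), b), cons(cons(a, e), e), m(a, b, e)), b), m(a, cons(cons(a, e), b), a), cons(cons(e, cons(e, b)), cons(b, cons(m(cons(a, cons(e, b)), cons(e, cons(a, a)), e), b))))  →  m(cons(cons(cons(a, b), m(a, b, e)), b), m(a, cons(cons(a, e), b), a), cons(cons(e, cons(e, b)), cons(b, cons(m(cons(a, cons(e, b)), cons(e, cons(a, a)), e), b))))   [R5 at 1.1]
2. m(cons(cons(cons(a, b), m(a, b, e)), b), m(a, cons(cons(a, e), b), a), cons(cons(e, cons(e, b)), cons(b, cons(m(cons(a, cons(e, b)), cons(e, cons(a, a)), e), b))))  →  m(cons(cons(cons(a, b), b), b), m(a, cons(cons(a, e), b), a), cons(cons(e, cons(e, b)), cons(b, cons(m(cons(a, cons(e, b)), cons(e, cons(a, a)), e), b))))   [R4 at 1.1.2]
3. m(cons(cons(cons(a, b), b), b), m(a, cons(cons(a, e), b), a), cons(cons(e, cons(e, b)), cons(b, cons(m(cons(a, cons(e, b)), cons(e, cons(a, a)), e), b))))  →  m(cons(cons(cons(a, b), b), b), cons(cons(a, e), b), cons(cons(e, cons(e, b)), cons(b, cons(m(cons(a, cons(e, b)), cons(e, cons(a, a)), e), b))))   [R4 at 2]
4. m(cons(cons(cons(a, b), b), b), cons(cons(a, e), b), cons(cons(e, cons(e, b)), cons(b, cons(m(cons(a, cons(e, b)), cons(e, cons(a, a)), e), b))))  →  cons(cons(cons(a, b), b), cons(cons(e, cons(e, b)), cons(b, cons(m(cons(a, cons(e, b)), cons(e, cons(a, a)), e), b))))   [R5 at ε]
5. cons(cons(cons(a, b), b), cons(cons(e, cons(e, b)), cons(b, cons(m(cons(a, cons(e, b)), cons(e, cons(a, a)), e), b))))  →  cons(cons(cons(a, b), b), cons(cons(e, cons(e, b)), cons(b, cons(e, b))))   [R2 at 2.2.2.1]

cons(cons(cons(a, b), b), cons(cons(e, cons(e, b)), cons(b, cons(e, b))))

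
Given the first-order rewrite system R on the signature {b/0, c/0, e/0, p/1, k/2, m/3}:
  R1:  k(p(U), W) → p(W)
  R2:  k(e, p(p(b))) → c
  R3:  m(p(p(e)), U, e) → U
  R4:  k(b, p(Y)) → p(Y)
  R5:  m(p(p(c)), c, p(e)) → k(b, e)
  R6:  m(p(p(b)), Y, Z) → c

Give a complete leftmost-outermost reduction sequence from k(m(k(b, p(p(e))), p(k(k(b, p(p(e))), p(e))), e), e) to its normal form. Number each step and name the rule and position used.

1. k(m(k(b, p(p(e))), p(k(k(b, p(p(e))), p(e))), e), e)  →  k(m(p(p(e)), p(k(k(b, p(p(e))), p(e))), e), e)   [R4 at 1.1]
2. k(m(p(p(e)), p(k(k(b, p(p(e))), p(e))), e), e)  →  k(p(k(k(b, p(p(e))), p(e))), e)   [R3 at 1]
3. k(p(k(k(b, p(p(e))), p(e))), e)  →  p(e)   [R1 at ε]

p(e)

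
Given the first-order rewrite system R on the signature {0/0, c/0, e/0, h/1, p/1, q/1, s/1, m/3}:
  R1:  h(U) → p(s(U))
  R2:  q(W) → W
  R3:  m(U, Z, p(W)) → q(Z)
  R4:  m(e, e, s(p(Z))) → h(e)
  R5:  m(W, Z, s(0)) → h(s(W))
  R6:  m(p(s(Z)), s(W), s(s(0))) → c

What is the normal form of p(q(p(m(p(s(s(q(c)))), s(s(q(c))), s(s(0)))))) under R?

1. p(q(p(m(p(s(s(q(c)))), s(s(q(c))), s(s(0))))))  →  p(p(m(p(s(s(q(c)))), s(s(q(c))), s(s(0)))))   [R2 at 1]
2. p(p(m(p(s(s(q(c)))), s(s(q(c))), s(s(0)))))  →  p(p(c))   [R6 at 1.1]

p(p(c))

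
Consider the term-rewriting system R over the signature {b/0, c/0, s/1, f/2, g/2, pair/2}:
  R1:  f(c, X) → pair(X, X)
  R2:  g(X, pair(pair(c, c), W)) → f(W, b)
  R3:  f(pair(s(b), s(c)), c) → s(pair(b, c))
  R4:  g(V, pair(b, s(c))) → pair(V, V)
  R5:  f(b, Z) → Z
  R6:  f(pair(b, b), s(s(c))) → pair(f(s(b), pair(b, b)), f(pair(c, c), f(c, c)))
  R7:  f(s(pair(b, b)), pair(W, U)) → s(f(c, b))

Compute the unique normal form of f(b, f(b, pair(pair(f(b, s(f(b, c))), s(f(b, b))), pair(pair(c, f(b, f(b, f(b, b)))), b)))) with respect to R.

1. f(b, f(b, pair(pair(f(b, s(f(b, c))), s(f(b, b))), pair(pair(c, f(b, f(b, f(b, b)))), b))))  →  f(b, pair(pair(f(b, s(f(b, c))), s(f(b, b))), pair(pair(c, f(b, f(b, f(b, b)))), b)))   [R5 at ε]
2. f(b, pair(pair(f(b, s(f(b, c))), s(f(b, b))), pair(pair(c, f(b, f(b, f(b, b)))), b)))  →  pair(pair(f(b, s(f(b, c))), s(f(b, b))), pair(pair(c, f(b, f(b, f(b, b)))), b))   [R5 at ε]
3. pair(pair(f(b, s(f(b, c))), s(f(b, b))), pair(pair(c, f(b, f(b, f(b, b)))), b))  →  pair(pair(s(f(b, c)), s(f(b, b))), pair(pair(c, f(b, f(b, f(b, b)))), b))   [R5 at 1.1]
4. pair(pair(s(f(b, c)), s(f(b, b))), pair(pair(c, f(b, f(b, f(b, b)))), b))  →  pair(pair(s(c), s(f(b, b))), pair(pair(c, f(b, f(b, f(b, b)))), b))   [R5 at 1.1.1]
5. pair(pair(s(c), s(f(b, b))), pair(pair(c, f(b, f(b, f(b, b)))), b))  →  pair(pair(s(c), s(b)), pair(pair(c, f(b, f(b, f(b, b)))), b))   [R5 at 1.2.1]
6. pair(pair(s(c), s(b)), pair(pair(c, f(b, f(b, f(b, b)))), b))  →  pair(pair(s(c), s(b)), pair(pair(c, f(b, f(b, b))), b))   [R5 at 2.1.2]
7. pair(pair(s(c), s(b)), pair(pair(c, f(b, f(b, b))), b))  →  pair(pair(s(c), s(b)), pair(pair(c, f(b, b)), b))   [R5 at 2.1.2]
8. pair(pair(s(c), s(b)), pair(pair(c, f(b, b)), b))  →  pair(pair(s(c), s(b)), pair(pair(c, b), b))   [R5 at 2.1.2]

pair(pair(s(c), s(b)), pair(pair(c, b), b))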